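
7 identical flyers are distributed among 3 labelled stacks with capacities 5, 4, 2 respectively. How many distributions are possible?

Without the upper bounds there are C(9,2) = 36 ways to split 7 among 3 stacks.
Subtract solutions that violate a single cap (substitute x_i' = x_i − (cap_i+1)): x_1 ≥ 6 gives C(3,2) = 3; x_2 ≥ 5 gives C(4,2) = 6; x_3 ≥ 3 gives C(6,2) = 15. Together 24.
No two caps can be exceeded simultaneously, so the pair terms are all 0.
By inclusion–exclusion the count is 36 − 24 + 0 = 12.

12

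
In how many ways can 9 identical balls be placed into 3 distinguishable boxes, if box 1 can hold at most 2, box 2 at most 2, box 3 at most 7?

6

Ignoring the caps, the number of non-negative solutions to x_1+…+x_3 = 9 is C(11,2) = 55.
Subtract solutions that violate a single cap (substitute x_i' = x_i − (cap_i+1)): x_1 ≥ 3 gives C(8,2) = 28; x_2 ≥ 3 gives C(8,2) = 28; x_3 ≥ 8 gives C(3,2) = 3. Together 59.
Add back pairs where two caps are both exceeded: 10 + 0 + 0 = 10.
By inclusion–exclusion the count is 55 − 59 + 10 = 6.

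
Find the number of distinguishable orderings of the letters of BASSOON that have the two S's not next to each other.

Total arrangements of BASSOON: 7!/(2!·2!) = 1260.
Arrangements with the S's together: treat SS as one letter, giving (6)!/(2!) = 360.
Subtracting, 1260 − 360 = 900 arrangements keep the S's apart.

900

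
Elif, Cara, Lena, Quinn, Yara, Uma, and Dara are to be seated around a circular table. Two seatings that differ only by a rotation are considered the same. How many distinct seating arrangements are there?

720

Around a circle, 7 distinct people have 7!/7 = (6)! = 720 rotationally distinct seatings.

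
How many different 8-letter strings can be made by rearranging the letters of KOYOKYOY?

KOYOKYOY has 8 letters with K appearing twice, O appearing 3 times, and Y appearing 3 times.
Dividing 8! = 40320 by 3!·3!·2! = 72 for the repeated letters gives 560.

560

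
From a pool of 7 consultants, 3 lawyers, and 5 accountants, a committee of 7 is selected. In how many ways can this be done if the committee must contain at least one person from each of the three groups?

Total 7-person selections from all 15: C(15,7) = 6435.
Subtract selections that omit an entire group: no consultants → C(8,7) = 8; no lawyers → C(12,7) = 792; no accountants → C(10,7) = 120.
Add back selections omitting two groups (i.e. drawn from a single group): C(7,7) + C(3,7) + C(5,7) = 1.
By inclusion–exclusion: 6435 − 920 + 1 = 5516.

5516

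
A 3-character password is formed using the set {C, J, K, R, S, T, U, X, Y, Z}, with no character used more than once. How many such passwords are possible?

720

Choose and order 3 of the 10 symbols: the first character has 10 options, the next 9, then 8.
10 × 9 × 8 = 720.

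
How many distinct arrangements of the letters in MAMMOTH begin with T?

With the first slot taken by T, it remains to arrange the other 6 letters (MAMMOH).
Those 6 letters have M appearing 3 times, giving (6)!/(3!) = 120.

120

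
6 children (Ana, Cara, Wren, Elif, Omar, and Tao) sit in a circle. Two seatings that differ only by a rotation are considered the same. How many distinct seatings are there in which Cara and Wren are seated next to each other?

48

Treat {Cara, Wren} as one unit (2 internal orders) and seat the resulting 5 units around the table: (4)! circular arrangements.
So 2 × (4)! = 2 × 24 = 48.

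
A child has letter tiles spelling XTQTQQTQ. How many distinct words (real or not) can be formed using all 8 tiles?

The 8 letters of XTQTQQTQ have repeats: Q appearing 4 times and T appearing 3 times.
So there are 8! / (4!·3!) = 280 distinguishable arrangements.

280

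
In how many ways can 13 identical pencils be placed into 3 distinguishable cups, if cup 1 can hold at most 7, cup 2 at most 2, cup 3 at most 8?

12

Ignoring the caps, the number of non-negative solutions to x_1+…+x_3 = 13 is C(15,2) = 105.
Subtract solutions that violate a single cap (substitute x_i' = x_i − (cap_i+1)): x_1 ≥ 8 gives C(7,2) = 21; x_2 ≥ 3 gives C(12,2) = 66; x_3 ≥ 9 gives C(6,2) = 15. Together 102.
Add back pairs where two caps are both exceeded: 6 + 0 + 3 = 9.
By inclusion–exclusion the count is 105 − 102 + 9 = 12.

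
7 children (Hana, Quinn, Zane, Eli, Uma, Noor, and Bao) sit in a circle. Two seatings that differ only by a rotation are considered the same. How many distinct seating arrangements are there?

720

Fix one person's seat to break rotational symmetry; the remaining 6 people can be arranged in (6)! = 720 ways.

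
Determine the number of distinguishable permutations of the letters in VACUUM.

VACUUM has 6 letters with U appearing twice.
So there are 6! / (2!) = 360 distinguishable arrangements.

360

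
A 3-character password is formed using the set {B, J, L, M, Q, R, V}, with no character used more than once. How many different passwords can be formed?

210

Choose and order 3 of the 7 symbols: the first character has 7 options, the next 6, then 5.
7 × 6 × 5 = 210.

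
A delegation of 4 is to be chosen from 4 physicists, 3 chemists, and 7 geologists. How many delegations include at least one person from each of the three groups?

462

Total 4-person selections from all 14: C(14,4) = 1001.
Selections missing a whole group: no physicists → C(10,4) = 210; no chemists → C(11,4) = 330; no geologists → C(7,4) = 35.
Add back selections omitting two groups (i.e. drawn from a single group): C(4,4) + C(3,4) + C(7,4) = 36.
By inclusion–exclusion: 1001 − 575 + 36 = 462.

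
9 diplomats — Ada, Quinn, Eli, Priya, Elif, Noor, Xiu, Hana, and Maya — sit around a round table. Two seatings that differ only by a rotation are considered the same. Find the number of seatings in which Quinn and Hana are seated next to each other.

Treat {Quinn, Hana} as one unit (2 internal orders) and seat the resulting 8 units around the table: (7)! circular arrangements.
So 2 × (7)! = 2 × 5040 = 10080.

10080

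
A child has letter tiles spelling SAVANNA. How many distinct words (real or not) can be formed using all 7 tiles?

420

The 7 letters of SAVANNA have repeats: A appearing 3 times and N appearing twice.
Dividing 7! = 5040 by 3!·2! = 12 for the repeated letters gives 420.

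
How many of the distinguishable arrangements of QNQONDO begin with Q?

Fix Q in the first position and arrange the remaining 6 letters.
Those 6 letters have N appearing twice and O appearing twice, giving (6)!/(2!·2!) = 180.

180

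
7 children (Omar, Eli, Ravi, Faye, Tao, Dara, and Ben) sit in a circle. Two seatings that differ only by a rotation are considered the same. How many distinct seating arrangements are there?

720

Around a circle, 7 distinct people have 7!/7 = (6)! = 720 rotationally distinct seatings.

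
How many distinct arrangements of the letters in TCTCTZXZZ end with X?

With the last slot taken by X, it remains to arrange the other 8 letters (TCTCTZZZ).
Those 8 letters have C appearing twice, T appearing 3 times, and Z appearing 3 times, giving (8)!/(3!·3!·2!) = 560.

560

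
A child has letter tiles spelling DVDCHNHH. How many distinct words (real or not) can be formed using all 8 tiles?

The 8 letters of DVDCHNHH have repeats: D appearing twice and H appearing 3 times.
The number of distinct arrangements is 8!/(3!·2!) = 40320/12 = 3360.

3360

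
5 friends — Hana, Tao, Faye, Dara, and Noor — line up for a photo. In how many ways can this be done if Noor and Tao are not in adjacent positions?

72

Of the 5! = 120 arrangements, those with Noor and Tao adjacent number 2 × 4! = 48 (treat the pair as a block with 2 internal orders).
Complementary counting: 120 − 48 = 72.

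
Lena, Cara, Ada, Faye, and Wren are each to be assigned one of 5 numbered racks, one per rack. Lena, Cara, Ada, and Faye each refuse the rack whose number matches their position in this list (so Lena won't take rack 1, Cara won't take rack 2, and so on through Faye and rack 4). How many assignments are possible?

53

Let Aᵢ (for 1 ≤ i ≤ 4) be the placements that put person i in their forbidden rack. Any j of these fix j positions, leaving (5−j)! ways to fill the rest, and there are C(4,j) ways to pick which j.
By inclusion–exclusion, the number of valid placements is Σ_{j=0}^{4} (−1)^j C(4,j)·(5−j)!.
Computing: 120 − 96 + 36 − 8 + 1 = 53.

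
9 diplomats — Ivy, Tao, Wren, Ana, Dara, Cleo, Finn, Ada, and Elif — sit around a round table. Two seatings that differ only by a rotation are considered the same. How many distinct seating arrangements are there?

40320

Seat Ivy anywhere (absorbing the rotational symmetry), then permute the other 8: (8)! = 40320.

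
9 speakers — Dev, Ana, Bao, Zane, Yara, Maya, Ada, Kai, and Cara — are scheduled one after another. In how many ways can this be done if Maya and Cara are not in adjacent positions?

282240

Of the 9! = 362880 arrangements, those with Maya and Cara adjacent number 2 × 8! = 80640 (treat the pair as a block with 2 internal orders).
Complementary counting: 362880 − 80640 = 282240.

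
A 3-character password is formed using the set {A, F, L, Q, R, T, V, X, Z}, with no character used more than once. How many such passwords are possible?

Choose and order 3 of the 9 symbols: the first character has 9 options, the next 8, then 7.
9 × 8 × 7 = 504.

504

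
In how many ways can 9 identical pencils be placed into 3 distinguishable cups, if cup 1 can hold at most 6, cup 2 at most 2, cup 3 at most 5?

By stars and bars, unrestricted non-negative solutions to x_1+…+x_3 = 9 number C(9+2,2) = 55.
Subtract solutions that violate a single cap (substitute x_i' = x_i − (cap_i+1)): x_1 ≥ 7 gives C(4,2) = 6; x_2 ≥ 3 gives C(8,2) = 28; x_3 ≥ 6 gives C(5,2) = 10. Together 44.
Add back pairs where two caps are both exceeded: 0 + 0 + 1 = 1.
By inclusion–exclusion the count is 55 − 44 + 1 = 12.

12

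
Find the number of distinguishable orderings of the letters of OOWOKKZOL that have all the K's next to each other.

Treat the 2 copies of K as a single block. The multiset to arrange is then {KK, L, O, O, O, O, W, Z}, 8 items in all.
That gives (8)!/(4!) = 1680 arrangements.

1680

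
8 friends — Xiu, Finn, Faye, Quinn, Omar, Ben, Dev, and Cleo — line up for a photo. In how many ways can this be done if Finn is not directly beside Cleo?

There are 8! = 40320 arrangements in all. If Finn and Cleo are adjacent, merging them into one block gives 2·(7)! = 10080 arrangements.
Complementary counting: 40320 − 10080 = 30240.

30240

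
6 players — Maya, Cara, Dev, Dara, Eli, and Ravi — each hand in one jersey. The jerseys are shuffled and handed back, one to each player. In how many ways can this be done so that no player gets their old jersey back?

Count assignments avoiding every fixed point. For any j of the 6 players fixed to their old jersey, the other 6−j can be arranged in (6−j)! ways.
By inclusion–exclusion this is Σ_{j=0}^{6} (−1)^j C(6,j)·(6−j)!.
Computing: 720 − 720 + 360 − 120 + 30 − 6 + 1 = 265.

265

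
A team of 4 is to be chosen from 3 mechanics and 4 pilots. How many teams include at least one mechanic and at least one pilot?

Total 4-person selections from all 7: C(7,4) = 35.
Selections missing a whole group: no mechanics → C(4,4) = 1; no pilots → C(3,4) = 0.
Both groups omitted at once is impossible, so 35 − 1 = 34.

34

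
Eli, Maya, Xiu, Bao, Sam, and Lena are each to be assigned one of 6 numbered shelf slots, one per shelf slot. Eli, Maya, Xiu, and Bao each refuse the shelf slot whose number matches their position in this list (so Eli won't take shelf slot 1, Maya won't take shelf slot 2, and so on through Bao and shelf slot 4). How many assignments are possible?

Let Aᵢ (for 1 ≤ i ≤ 4) be the placements that put person i in their forbidden shelf slot. Any j of these fix j positions, leaving (6−j)! ways to fill the rest, and there are C(4,j) ways to pick which j.
By inclusion–exclusion, the number of valid placements is Σ_{j=0}^{4} (−1)^j C(4,j)·(6−j)!.
Computing: 720 − 480 + 144 − 24 + 2 = 362.

362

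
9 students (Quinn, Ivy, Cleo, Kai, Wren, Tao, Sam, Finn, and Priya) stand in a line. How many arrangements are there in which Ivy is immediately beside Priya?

Glue Ivy and Priya into one block (2 internal orders), leaving 8 units to arrange in a row.
That gives 2 × 8! = 2 × 40320 = 80640.

80640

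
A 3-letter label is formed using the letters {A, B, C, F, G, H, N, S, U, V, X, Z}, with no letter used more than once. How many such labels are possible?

1320

Choose and order 3 of the 12 symbols: the first letter has 12 options, the next 11, then 10.
That product is 12 × 11 × 10 = 1320.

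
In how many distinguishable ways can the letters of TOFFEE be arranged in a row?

180

The 6 letters of TOFFEE have repeats: E appearing twice and F appearing twice.
So there are 6! / (2!·2!) = 180 distinguishable arrangements.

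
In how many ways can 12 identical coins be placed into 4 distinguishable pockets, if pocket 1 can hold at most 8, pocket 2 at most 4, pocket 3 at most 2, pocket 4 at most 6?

86

Ignoring the caps, the number of non-negative solutions to x_1+…+x_4 = 12 is C(15,3) = 455.
Subtract solutions that violate a single cap (substitute x_i' = x_i − (cap_i+1)): x_1 ≥ 9 gives C(6,3) = 20; x_2 ≥ 5 gives C(10,3) = 120; x_3 ≥ 3 gives C(12,3) = 220; x_4 ≥ 7 gives C(8,3) = 56. Together 416.
Add back pairs where two caps are both exceeded: 0 + 1 + 0 + 35 + 1 + 10 = 47.
By inclusion–exclusion the count is 455 − 416 + 47 = 86.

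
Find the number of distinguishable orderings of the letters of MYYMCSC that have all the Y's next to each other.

Treat the 2 copies of Y as a single block. The multiset to arrange is then {YY, C, C, M, M, S}, 6 items in all.
That gives (6)!/(2!·2!) = 180 arrangements.

180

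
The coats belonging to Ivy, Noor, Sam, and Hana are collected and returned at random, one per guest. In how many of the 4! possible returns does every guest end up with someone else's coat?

Let Aᵢ be the assignments in which guest i gets their own coat. We want the size of the complement of A₁∪…∪A_4.
By inclusion–exclusion this is Σ_{j=0}^{4} (−1)^j C(4,j)·(4−j)!.
Computing: 24 − 24 + 12 − 4 + 1 = 9.

9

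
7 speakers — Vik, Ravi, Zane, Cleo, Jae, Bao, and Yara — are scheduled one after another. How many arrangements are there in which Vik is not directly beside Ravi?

3600

Of the 7! = 5040 arrangements, those with Vik and Ravi adjacent number 2 × 6! = 1440 (treat the pair as a block with 2 internal orders).
So 5040 − 1440 = 3600 arrangements keep them apart.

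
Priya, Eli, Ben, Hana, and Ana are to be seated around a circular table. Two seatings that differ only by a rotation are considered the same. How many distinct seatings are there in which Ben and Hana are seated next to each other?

12

Glue Ben and Hana into a block (2 internal orders). Seating 4 units around a circle gives (3)! arrangements.
So 2 × (3)! = 2 × 6 = 12.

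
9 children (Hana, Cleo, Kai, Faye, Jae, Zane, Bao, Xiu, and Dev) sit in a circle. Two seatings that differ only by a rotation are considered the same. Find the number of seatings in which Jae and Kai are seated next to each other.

Treat {Jae, Kai} as one unit (2 internal orders) and seat the resulting 8 units around the table: (7)! circular arrangements.
So 2 × (7)! = 2 × 5040 = 10080.

10080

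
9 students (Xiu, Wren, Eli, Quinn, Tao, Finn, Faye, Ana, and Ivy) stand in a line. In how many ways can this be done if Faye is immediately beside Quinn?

Place the 7 others and the Faye-Quinn pair as 8 objects in a line; the pair has 2 internal arrangements.
So the count is 2·(8)! = 80640.

80640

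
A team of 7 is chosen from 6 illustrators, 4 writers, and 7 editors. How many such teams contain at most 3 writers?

19162

Split by how many writers are chosen (0 through 3).
Sum: C(4,0)·C(13,7) + C(4,1)·C(13,6) + C(4,2)·C(13,5) + C(4,3)·C(13,4) = 1716 + 6864 + 7722 + 2860 = 19162.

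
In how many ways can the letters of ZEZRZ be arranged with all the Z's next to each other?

6

Treat the 3 copies of Z as a single block. The multiset to arrange is then {ZZZ, E, R}, 3 items in all.
All 3 items are distinct, so there are (3)! = 6 arrangements.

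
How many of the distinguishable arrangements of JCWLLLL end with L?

120

With the last slot taken by L, it remains to arrange the other 6 letters (JCWLLL).
Those 6 letters have L appearing 3 times, giving (6)!/(3!) = 120.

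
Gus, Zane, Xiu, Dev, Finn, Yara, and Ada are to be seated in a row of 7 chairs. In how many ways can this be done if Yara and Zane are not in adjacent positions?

There are 7! = 5040 arrangements in all. If Yara and Zane are adjacent, merging them into one block gives 2·(6)! = 1440 arrangements.
So 5040 − 1440 = 3600 arrangements keep them apart.

3600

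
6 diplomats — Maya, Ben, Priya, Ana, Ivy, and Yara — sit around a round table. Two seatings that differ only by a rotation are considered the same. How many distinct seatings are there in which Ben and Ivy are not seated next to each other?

72

All circular seatings of 6 people number (5)! = 120.
Those with Ben next to Ivy: fuse the pair into one unit and seat 5 units around a circle — 2·(4)! = 48.
Subtracting, 120 − 48 = 72.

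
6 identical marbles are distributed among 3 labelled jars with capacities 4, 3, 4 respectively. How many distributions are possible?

16

By stars and bars, unrestricted non-negative solutions to x_1+…+x_3 = 6 number C(6+2,2) = 28.
Subtract solutions that violate a single cap (substitute x_i' = x_i − (cap_i+1)): x_1 ≥ 5 gives C(3,2) = 3; x_2 ≥ 4 gives C(4,2) = 6; x_3 ≥ 5 gives C(3,2) = 3. Together 12.
No two caps can be exceeded simultaneously, so the pair terms are all 0.
By inclusion–exclusion the count is 28 − 12 + 0 = 16.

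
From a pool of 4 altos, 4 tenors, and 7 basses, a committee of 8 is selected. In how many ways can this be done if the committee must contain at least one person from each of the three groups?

6104

Total 8-person selections from all 15: C(15,8) = 6435.
Selections missing a whole group: no altos → C(11,8) = 165; no tenors → C(11,8) = 165; no basses → C(8,8) = 1.
Add back selections omitting two groups (i.e. drawn from a single group): C(4,8) + C(4,8) + C(7,8) = 0.
By inclusion–exclusion: 6435 − 331 + 0 = 6104.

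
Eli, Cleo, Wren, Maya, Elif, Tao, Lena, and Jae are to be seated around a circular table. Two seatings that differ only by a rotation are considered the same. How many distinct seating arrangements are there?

Seat Eli anywhere (absorbing the rotational symmetry), then permute the other 7: (7)! = 5040.

5040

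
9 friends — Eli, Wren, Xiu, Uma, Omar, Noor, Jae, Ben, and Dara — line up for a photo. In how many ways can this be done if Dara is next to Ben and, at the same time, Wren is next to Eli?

20160

Treat {Dara,Ben} as one block (2 orders) and {Wren,Eli} as another (2 orders).
That leaves 7 units to arrange: 2 × 2 × 7! = 4 × 5040 = 20160.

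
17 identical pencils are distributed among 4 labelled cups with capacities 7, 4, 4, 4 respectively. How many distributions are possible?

10

Ignoring the caps, the number of non-negative solutions to x_1+…+x_4 = 17 is C(20,3) = 1140.
Subtract solutions that violate a single cap (substitute x_i' = x_i − (cap_i+1)): x_1 ≥ 8 gives C(12,3) = 220; x_2 ≥ 5 gives C(15,3) = 455; x_3 ≥ 5 gives C(15,3) = 455; x_4 ≥ 5 gives C(15,3) = 455. Together 1585.
Add back pairs where two caps are both exceeded: 35 + 35 + 35 + 120 + 120 + 120 = 465.
Subtract triples: 0 + 0 + 0 + 10 = 10.
By inclusion–exclusion the count is 1140 − 1585 + 465 − 10 = 10.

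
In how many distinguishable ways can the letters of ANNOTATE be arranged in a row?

ANNOTATE has 8 letters with A appearing twice, N appearing twice, and T appearing twice.
The number of distinct arrangements is 8!/(2!·2!·2!) = 40320/8 = 5040.

5040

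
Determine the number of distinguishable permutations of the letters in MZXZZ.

20

The 5 letters of MZXZZ have repeats: Z appearing 3 times.
Dividing 5! = 120 by 3! = 6 for the repeated letters gives 20.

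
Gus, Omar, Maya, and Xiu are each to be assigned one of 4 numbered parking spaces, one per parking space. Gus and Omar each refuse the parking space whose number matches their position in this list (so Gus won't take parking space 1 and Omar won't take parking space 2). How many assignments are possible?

Let Aᵢ (for i ∈ {1, 2}) be the placements that put person i in their forbidden parking space. Any j of these fix j positions, leaving (4−j)! ways to fill the rest, and there are C(2,j) ways to pick which j.
By inclusion–exclusion, the number of valid placements is Σ_{j=0}^{2} (−1)^j C(2,j)·(4−j)!.
Computing: 24 − 12 + 2 = 14.

14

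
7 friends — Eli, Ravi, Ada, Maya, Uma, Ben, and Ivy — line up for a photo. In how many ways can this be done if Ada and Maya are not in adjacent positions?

3600

Of the 7! = 5040 arrangements, those with Ada and Maya adjacent number 2 × 6! = 1440 (treat the pair as a block with 2 internal orders).
Complementary counting: 5040 − 1440 = 3600.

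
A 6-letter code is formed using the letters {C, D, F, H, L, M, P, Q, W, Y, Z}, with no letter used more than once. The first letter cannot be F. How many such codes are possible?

The first letter has 11−1 = 10 choices (anything except F).
The remaining 5 letters are filled from the other 10 symbols without repetition: 10 × 9 × 8 × 7 × 6 = 30240.
Total: 10 × 30240 = 302400.

302400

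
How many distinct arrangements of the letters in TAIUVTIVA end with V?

5040

With the last slot taken by V, it remains to arrange the other 8 letters (TAIUTIVA).
Those 8 letters have A appearing twice, I appearing twice, and T appearing twice, giving (8)!/(2!·2!·2!) = 5040.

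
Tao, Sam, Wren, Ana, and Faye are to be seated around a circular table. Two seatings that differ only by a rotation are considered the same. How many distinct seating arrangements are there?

Seat Tao anywhere (absorbing the rotational symmetry), then permute the other 4: (4)! = 24.

24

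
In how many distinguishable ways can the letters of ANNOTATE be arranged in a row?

The 8 letters of ANNOTATE have repeats: A appearing twice, N appearing twice, and T appearing twice.
So there are 8! / (2!·2!·2!) = 5040 distinguishable arrangements.

5040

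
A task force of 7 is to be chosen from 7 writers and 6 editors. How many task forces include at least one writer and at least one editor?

Unrestricted: C(13,7) = 1716 ways to pick any 7 of the 13.
Subtract selections that omit an entire group: no writers → C(6,7) = 0; no editors → C(7,7) = 1.
Both groups omitted at once is impossible, so 1716 − 1 = 1715.

1715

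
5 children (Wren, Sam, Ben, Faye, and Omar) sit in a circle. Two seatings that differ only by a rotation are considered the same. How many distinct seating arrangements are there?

Around a circle, 5 distinct people have 5!/5 = (4)! = 24 rotationally distinct seatings.

24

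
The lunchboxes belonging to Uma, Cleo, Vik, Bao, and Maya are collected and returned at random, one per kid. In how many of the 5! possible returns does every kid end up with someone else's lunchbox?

Count assignments avoiding every fixed point. For any j of the 5 kids fixed to their own lunchbox, the other 5−j can be arranged in (5−j)! ways.
By inclusion–exclusion this is Σ_{j=0}^{5} (−1)^j C(5,j)·(5−j)!.
Computing: 120 − 120 + 60 − 20 + 5 − 1 = 44.

44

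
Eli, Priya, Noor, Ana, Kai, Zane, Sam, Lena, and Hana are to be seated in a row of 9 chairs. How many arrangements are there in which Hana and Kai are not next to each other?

282240

There are 9! = 362880 arrangements in all. If Hana and Kai are adjacent, merging them into one block gives 2·(8)! = 80640 arrangements.
Complementary counting: 362880 − 80640 = 282240.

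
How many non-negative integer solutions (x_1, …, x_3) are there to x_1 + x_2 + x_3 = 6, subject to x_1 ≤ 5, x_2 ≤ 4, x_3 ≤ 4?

By stars and bars, unrestricted non-negative solutions to x_1+…+x_3 = 6 number C(6+2,2) = 28.
Subtract solutions that violate a single cap (substitute x_i' = x_i − (cap_i+1)): x_1 ≥ 6 gives C(2,2) = 1; x_2 ≥ 5 gives C(3,2) = 3; x_3 ≥ 5 gives C(3,2) = 3. Together 7.
No two caps can be exceeded simultaneously, so the pair terms are all 0.
By inclusion–exclusion the count is 28 − 7 + 0 = 21.

21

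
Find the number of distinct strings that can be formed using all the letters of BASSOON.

1260

The 7 letters of BASSOON have repeats: O appearing twice and S appearing twice.
The number of distinct arrangements is 7!/(2!·2!) = 5040/4 = 1260.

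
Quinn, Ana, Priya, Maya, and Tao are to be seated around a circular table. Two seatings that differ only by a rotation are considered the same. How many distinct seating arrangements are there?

24

Around a circle, 5 distinct people have 5!/5 = (4)! = 24 rotationally distinct seatings.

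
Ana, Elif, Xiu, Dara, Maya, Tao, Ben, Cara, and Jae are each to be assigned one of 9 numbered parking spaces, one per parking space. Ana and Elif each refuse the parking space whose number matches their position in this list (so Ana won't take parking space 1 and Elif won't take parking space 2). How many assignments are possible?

Let Aᵢ (for i ∈ {1, 2}) be the placements that put person i in their forbidden parking space. Any j of these fix j positions, leaving (9−j)! ways to fill the rest, and there are C(2,j) ways to pick which j.
By inclusion–exclusion, the number of valid placements is Σ_{j=0}^{2} (−1)^j C(2,j)·(9−j)!.
Computing: 362880 − 80640 + 5040 = 287280.

287280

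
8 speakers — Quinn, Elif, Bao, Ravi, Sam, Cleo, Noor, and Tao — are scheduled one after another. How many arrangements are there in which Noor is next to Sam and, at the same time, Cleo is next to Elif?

2880

Treat {Noor,Sam} as one block (2 orders) and {Cleo,Elif} as another (2 orders).
That leaves 6 units to arrange: 2 × 2 × 6! = 4 × 720 = 2880.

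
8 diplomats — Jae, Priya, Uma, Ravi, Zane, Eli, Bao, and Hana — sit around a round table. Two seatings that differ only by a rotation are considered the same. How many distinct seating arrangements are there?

Seat Jae anywhere (absorbing the rotational symmetry), then permute the other 7: (7)! = 5040.

5040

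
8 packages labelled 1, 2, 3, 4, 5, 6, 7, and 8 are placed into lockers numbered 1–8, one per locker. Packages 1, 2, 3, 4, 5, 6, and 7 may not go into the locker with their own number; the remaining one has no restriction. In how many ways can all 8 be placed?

Let Aᵢ (for 1 ≤ i ≤ 7) be the placements that put package i in its forbidden locker. Any j of these fix j positions, leaving (8−j)! ways to fill the rest, and there are C(7,j) ways to pick which j.
By inclusion–exclusion, the number of valid placements is Σ_{j=0}^{7} (−1)^j C(7,j)·(8−j)!.
Computing: 40320 − 35280 + 15120 − 4200 + 840 − 126 + 14 − 1 = 16687.

16687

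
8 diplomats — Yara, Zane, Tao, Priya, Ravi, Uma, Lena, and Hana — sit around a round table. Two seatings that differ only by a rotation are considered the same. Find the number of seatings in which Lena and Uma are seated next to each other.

Glue Lena and Uma into a block (2 internal orders). Seating 7 units around a circle gives (6)! arrangements.
So 2 × (6)! = 2 × 720 = 1440.

1440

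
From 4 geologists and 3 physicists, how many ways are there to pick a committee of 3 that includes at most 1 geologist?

Split by how many geologists are chosen (0 through 1).
Sum: C(4,0)·C(3,3) + C(4,1)·C(3,2) = 1 + 12 = 13.

13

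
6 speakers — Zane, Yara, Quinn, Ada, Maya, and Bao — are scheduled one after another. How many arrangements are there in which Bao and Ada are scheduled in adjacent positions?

240

Treat {Bao, Ada} as a single unit. There are 5 units to order, and the pair itself can be ordered 2 ways.
So the count is 2·(5)! = 240.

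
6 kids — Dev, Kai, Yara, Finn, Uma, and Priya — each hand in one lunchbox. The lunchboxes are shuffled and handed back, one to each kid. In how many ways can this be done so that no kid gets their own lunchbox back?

Count assignments avoiding every fixed point. For any j of the 6 kids fixed to their own lunchbox, the other 6−j can be arranged in (6−j)! ways.
By inclusion–exclusion this is Σ_{j=0}^{6} (−1)^j C(6,j)·(6−j)!.
Computing: 720 − 720 + 360 − 120 + 30 − 6 + 1 = 265.

265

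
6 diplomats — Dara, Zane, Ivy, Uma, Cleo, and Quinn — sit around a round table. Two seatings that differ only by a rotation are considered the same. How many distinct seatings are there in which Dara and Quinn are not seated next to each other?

All circular seatings of 6 people number (5)! = 120.
Seatings with Dara beside Quinn: treat them as a block with 2 internal orders, giving 2 × (4)! = 48.
Subtracting, 120 − 48 = 72.

72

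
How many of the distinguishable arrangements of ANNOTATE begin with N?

1260

Fix N in the first position and arrange the remaining 7 letters.
Those 7 letters have A appearing twice and T appearing twice, giving (7)!/(2!·2!) = 1260.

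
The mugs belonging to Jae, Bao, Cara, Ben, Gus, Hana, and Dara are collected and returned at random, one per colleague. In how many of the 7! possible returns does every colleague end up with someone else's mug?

1854

This is the derangement count D_7: permutations of 7 items with no fixed point.
By inclusion–exclusion this is Σ_{j=0}^{7} (−1)^j C(7,j)·(7−j)!.
Computing: 5040 − 5040 + 2520 − 840 + 210 − 42 + 7 − 1 = 1854.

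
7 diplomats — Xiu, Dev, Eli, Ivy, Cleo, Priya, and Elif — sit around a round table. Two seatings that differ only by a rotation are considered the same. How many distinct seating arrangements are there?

720

Fix one person's seat to break rotational symmetry; the remaining 6 people can be arranged in (6)! = 720 ways.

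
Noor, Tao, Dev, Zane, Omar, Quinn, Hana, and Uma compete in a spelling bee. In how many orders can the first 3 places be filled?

336

There are 8 choices for 1st place, 7 for 2nd, and 6 for 3rd.
That gives 8 × 7 × 6 = 336.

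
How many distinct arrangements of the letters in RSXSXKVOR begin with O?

5040

Fix O in the first position and arrange the remaining 8 letters.
Those 8 letters have R appearing twice, S appearing twice, and X appearing twice, giving (8)!/(2!·2!·2!) = 5040.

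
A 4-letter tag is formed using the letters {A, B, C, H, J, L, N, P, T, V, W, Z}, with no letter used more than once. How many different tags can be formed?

11880

Choose and order 4 of the 12 symbols: the first letter has 12 options, the next 11, then 10, 9.
That product is 12 × 11 × 10 × 9 = 11880.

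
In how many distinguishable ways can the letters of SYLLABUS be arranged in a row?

SYLLABUS has 8 letters with L appearing twice and S appearing twice.
So there are 8! / (2!·2!) = 10080 distinguishable arrangements.

10080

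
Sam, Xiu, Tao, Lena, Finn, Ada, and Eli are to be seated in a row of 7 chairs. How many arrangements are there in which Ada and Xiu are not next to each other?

Of the 7! = 5040 arrangements, those with Ada and Xiu adjacent number 2 × 6! = 1440 (treat the pair as a block with 2 internal orders).
Complementary counting: 5040 − 1440 = 3600.

3600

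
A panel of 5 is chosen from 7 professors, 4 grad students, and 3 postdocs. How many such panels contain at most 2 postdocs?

Split by how many postdocs are chosen (0 through 2).
Sum: C(3,0)·C(11,5) + C(3,1)·C(11,4) + C(3,2)·C(11,3) = 462 + 990 + 495 = 1947.

1947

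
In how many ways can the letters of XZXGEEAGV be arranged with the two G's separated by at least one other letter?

Total arrangements of XZXGEEAGV: 9!/(2!·2!·2!) = 45360.
If the two G's are adjacent, glue them into one block, leaving 8 items to arrange: (8)!/(2!·2!) = 10080 ways.
Hence 45360 − 10080 = 35280.

35280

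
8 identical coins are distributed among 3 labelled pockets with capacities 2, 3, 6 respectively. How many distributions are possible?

By stars and bars, unrestricted non-negative solutions to x_1+…+x_3 = 8 number C(8+2,2) = 45.
Subtract solutions that violate a single cap (substitute x_i' = x_i − (cap_i+1)): x_1 ≥ 3 gives C(7,2) = 21; x_2 ≥ 4 gives C(6,2) = 15; x_3 ≥ 7 gives C(3,2) = 3. Together 39.
Add back pairs where two caps are both exceeded: 3 + 0 + 0 = 3.
By inclusion–exclusion the count is 45 − 39 + 3 = 9.

9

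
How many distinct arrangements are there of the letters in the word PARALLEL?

PARALLEL has 8 letters with A appearing twice and L appearing 3 times.
The number of distinct arrangements is 8!/(3!·2!) = 40320/12 = 3360.

3360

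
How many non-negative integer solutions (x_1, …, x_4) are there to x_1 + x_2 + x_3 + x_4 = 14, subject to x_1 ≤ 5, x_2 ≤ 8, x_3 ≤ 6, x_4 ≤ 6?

228

By stars and bars, unrestricted non-negative solutions to x_1+…+x_4 = 14 number C(14+3,3) = 680.
Subtract solutions that violate a single cap (substitute x_i' = x_i − (cap_i+1)): x_1 ≥ 6 gives C(11,3) = 165; x_2 ≥ 9 gives C(8,3) = 56; x_3 ≥ 7 gives C(10,3) = 120; x_4 ≥ 7 gives C(10,3) = 120. Together 461.
Add back pairs where two caps are both exceeded: 0 + 4 + 4 + 0 + 0 + 1 = 9.
By inclusion–exclusion the count is 680 − 461 + 9 = 228.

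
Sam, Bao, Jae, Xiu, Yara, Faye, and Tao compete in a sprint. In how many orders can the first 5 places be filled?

2520

There are 7 choices for 1st place, 6 for 2nd, and so on down to 3 for position 5.
That gives 7 × 6 × 5 × 4 × 3 = 2520.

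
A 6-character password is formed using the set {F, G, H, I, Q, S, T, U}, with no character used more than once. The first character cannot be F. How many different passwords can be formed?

The first character has 8−1 = 7 choices (anything except F).
The remaining 5 characters are filled from the other 7 symbols without repetition: 7 × 6 × 5 × 4 × 3 = 2520.
Total: 7 × 2520 = 17640.

17640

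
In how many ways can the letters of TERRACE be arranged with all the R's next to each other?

Treat the 2 copies of R as a single block. The multiset to arrange is then {RR, A, C, E, E, T}, 6 items in all.
That gives (6)!/(2!) = 360 arrangements.

360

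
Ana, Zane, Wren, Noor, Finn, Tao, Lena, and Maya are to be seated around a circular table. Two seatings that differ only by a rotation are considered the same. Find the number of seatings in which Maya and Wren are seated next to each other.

1440

Glue Maya and Wren into a block (2 internal orders). Seating 7 units around a circle gives (6)! arrangements.
So 2 × (6)! = 2 × 720 = 1440.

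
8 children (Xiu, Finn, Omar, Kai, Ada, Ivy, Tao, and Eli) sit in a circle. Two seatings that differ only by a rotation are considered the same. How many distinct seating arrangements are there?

5040

Fix one person's seat to break rotational symmetry; the remaining 7 people can be arranged in (7)! = 5040 ways.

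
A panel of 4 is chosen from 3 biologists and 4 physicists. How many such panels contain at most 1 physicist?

Split by how many physicists are chosen (0 through 1).
Sum: C(4,0)·C(3,4) + C(4,1)·C(3,3) = 0 + 4 = 4.

4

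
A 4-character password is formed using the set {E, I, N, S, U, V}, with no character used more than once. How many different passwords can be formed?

This is a permutation of 4 out of 6: P(6,4) = 6!/2!.
That product is 6 × 5 × 4 × 3 = 360.

360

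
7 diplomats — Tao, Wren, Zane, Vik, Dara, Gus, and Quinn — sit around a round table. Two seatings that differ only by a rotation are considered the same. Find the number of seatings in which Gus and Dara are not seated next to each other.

Without the restriction there are (6)! = 720 seatings.
Seatings with Gus beside Dara: treat them as a block with 2 internal orders, giving 2 × (5)! = 240.
Subtracting, 720 − 240 = 480.

480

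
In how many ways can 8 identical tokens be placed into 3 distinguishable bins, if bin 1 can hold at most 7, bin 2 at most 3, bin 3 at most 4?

19

By stars and bars, unrestricted non-negative solutions to x_1+…+x_3 = 8 number C(8+2,2) = 45.
Subtract solutions that violate a single cap (substitute x_i' = x_i − (cap_i+1)): x_1 ≥ 8 gives C(2,2) = 1; x_2 ≥ 4 gives C(6,2) = 15; x_3 ≥ 5 gives C(5,2) = 10. Together 26.
No two caps can be exceeded simultaneously, so the pair terms are all 0.
By inclusion–exclusion the count is 45 − 26 + 0 = 19.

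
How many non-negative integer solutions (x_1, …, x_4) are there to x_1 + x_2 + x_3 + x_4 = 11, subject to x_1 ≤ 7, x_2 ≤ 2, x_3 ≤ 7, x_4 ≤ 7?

142

Ignoring the caps, the number of non-negative solutions to x_1+…+x_4 = 11 is C(14,3) = 364.
Subtract solutions that violate a single cap (substitute x_i' = x_i − (cap_i+1)): x_1 ≥ 8 gives C(6,3) = 20; x_2 ≥ 3 gives C(11,3) = 165; x_3 ≥ 8 gives C(6,3) = 20; x_4 ≥ 8 gives C(6,3) = 20. Together 225.
Add back pairs where two caps are both exceeded: 1 + 0 + 0 + 1 + 1 + 0 = 3.
By inclusion–exclusion the count is 364 − 225 + 3 = 142.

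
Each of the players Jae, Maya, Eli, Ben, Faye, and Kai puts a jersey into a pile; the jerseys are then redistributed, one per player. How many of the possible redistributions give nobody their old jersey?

Count assignments avoiding every fixed point. For any j of the 6 players fixed to their old jersey, the other 6−j can be arranged in (6−j)! ways.
By inclusion–exclusion this is Σ_{j=0}^{6} (−1)^j C(6,j)·(6−j)!.
Computing: 720 − 720 + 360 − 120 + 30 − 6 + 1 = 265.

265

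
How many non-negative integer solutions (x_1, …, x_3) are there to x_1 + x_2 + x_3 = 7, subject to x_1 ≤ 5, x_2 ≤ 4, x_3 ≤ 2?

12

Without the upper bounds there are C(9,2) = 36 ways to split 7 among 3 variables.
Subtract solutions that violate a single cap (substitute x_i' = x_i − (cap_i+1)): x_1 ≥ 6 gives C(3,2) = 3; x_2 ≥ 5 gives C(4,2) = 6; x_3 ≥ 3 gives C(6,2) = 15. Together 24.
No two caps can be exceeded simultaneously, so the pair terms are all 0.
By inclusion–exclusion the count is 36 − 24 + 0 = 12.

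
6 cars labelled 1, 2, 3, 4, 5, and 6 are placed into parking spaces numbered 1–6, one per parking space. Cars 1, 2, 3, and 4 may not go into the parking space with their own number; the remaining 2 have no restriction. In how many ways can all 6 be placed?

362

Let Aᵢ (for 1 ≤ i ≤ 4) be the placements that put car i in its forbidden parking space. Any j of these fix j positions, leaving (6−j)! ways to fill the rest, and there are C(4,j) ways to pick which j.
By inclusion–exclusion, the number of valid placements is Σ_{j=0}^{4} (−1)^j C(4,j)·(6−j)!.
Computing: 720 − 480 + 144 − 24 + 2 = 362.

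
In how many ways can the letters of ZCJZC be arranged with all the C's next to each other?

12

Treat the 2 copies of C as a single block. The multiset to arrange is then {CC, J, Z, Z}, 4 items in all.
That gives (4)!/(2!) = 12 arrangements.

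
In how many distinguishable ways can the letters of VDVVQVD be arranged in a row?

The 7 letters of VDVVQVD have repeats: D appearing twice and V appearing 4 times.
Dividing 7! = 5040 by 4!·2! = 48 for the repeated letters gives 105.

105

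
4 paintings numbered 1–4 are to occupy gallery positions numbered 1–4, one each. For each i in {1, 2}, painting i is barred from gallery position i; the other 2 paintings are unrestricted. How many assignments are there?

Let Aᵢ (for i ∈ {1, 2}) be the placements that put painting i in its forbidden gallery position. Any j of these fix j positions, leaving (4−j)! ways to fill the rest, and there are C(2,j) ways to pick which j.
By inclusion–exclusion, the number of valid placements is Σ_{j=0}^{2} (−1)^j C(2,j)·(4−j)!.
Computing: 24 − 12 + 2 = 14.

14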